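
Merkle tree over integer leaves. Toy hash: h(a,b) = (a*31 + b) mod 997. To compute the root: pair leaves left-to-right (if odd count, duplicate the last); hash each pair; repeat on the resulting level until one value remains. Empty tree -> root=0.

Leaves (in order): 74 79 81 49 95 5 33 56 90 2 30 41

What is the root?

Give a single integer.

L0: [74, 79, 81, 49, 95, 5, 33, 56, 90, 2, 30, 41]
L1: h(74,79)=(74*31+79)%997=379 h(81,49)=(81*31+49)%997=566 h(95,5)=(95*31+5)%997=956 h(33,56)=(33*31+56)%997=82 h(90,2)=(90*31+2)%997=798 h(30,41)=(30*31+41)%997=971 -> [379, 566, 956, 82, 798, 971]
L2: h(379,566)=(379*31+566)%997=351 h(956,82)=(956*31+82)%997=805 h(798,971)=(798*31+971)%997=784 -> [351, 805, 784]
L3: h(351,805)=(351*31+805)%997=719 h(784,784)=(784*31+784)%997=163 -> [719, 163]
L4: h(719,163)=(719*31+163)%997=518 -> [518]

Answer: 518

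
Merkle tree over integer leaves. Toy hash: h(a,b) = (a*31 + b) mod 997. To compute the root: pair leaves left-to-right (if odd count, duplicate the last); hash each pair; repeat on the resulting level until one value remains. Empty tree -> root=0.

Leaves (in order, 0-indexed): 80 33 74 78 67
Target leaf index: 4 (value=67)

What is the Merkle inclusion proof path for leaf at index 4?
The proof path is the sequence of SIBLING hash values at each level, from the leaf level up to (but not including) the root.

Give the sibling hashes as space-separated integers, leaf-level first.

L0 (leaves): [80, 33, 74, 78, 67], target index=4
L1: h(80,33)=(80*31+33)%997=519 [pair 0] h(74,78)=(74*31+78)%997=378 [pair 1] h(67,67)=(67*31+67)%997=150 [pair 2] -> [519, 378, 150]
  Sibling for proof at L0: 67
L2: h(519,378)=(519*31+378)%997=515 [pair 0] h(150,150)=(150*31+150)%997=812 [pair 1] -> [515, 812]
  Sibling for proof at L1: 150
L3: h(515,812)=(515*31+812)%997=825 [pair 0] -> [825]
  Sibling for proof at L2: 515
Root: 825
Proof path (sibling hashes from leaf to root): [67, 150, 515]

Answer: 67 150 515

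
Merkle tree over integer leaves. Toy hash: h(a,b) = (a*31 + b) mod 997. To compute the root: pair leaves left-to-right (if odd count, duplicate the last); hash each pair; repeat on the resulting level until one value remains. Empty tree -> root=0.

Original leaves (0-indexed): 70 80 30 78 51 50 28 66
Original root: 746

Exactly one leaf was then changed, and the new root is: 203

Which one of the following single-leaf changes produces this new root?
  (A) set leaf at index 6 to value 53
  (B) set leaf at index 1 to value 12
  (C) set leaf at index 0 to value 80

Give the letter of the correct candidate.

Original leaves: [70, 80, 30, 78, 51, 50, 28, 66]
Target new root: 203
Try each candidate change and compute the resulting root:
Candidate A: set leaf[6] = 53 -> leaves = [70, 80, 30, 78, 51, 50, 53, 66]
  L0: [70, 80, 30, 78, 51, 50, 53, 66]
  L1: h(70,80)=(70*31+80)%997=256 h(30,78)=(30*31+78)%997=11 h(51,50)=(51*31+50)%997=634 h(53,66)=(53*31+66)%997=712 -> [256, 11, 634, 712]
  L2: h(256,11)=(256*31+11)%997=968 h(634,712)=(634*31+712)%997=426 -> [968, 426]
  L3: h(968,426)=(968*31+426)%997=524 -> [524]
  root = 524 != target 203
Candidate B: set leaf[1] = 12 -> leaves = [70, 12, 30, 78, 51, 50, 28, 66]
  L0: [70, 12, 30, 78, 51, 50, 28, 66]
  L1: h(70,12)=(70*31+12)%997=188 h(30,78)=(30*31+78)%997=11 h(51,50)=(51*31+50)%997=634 h(28,66)=(28*31+66)%997=934 -> [188, 11, 634, 934]
  L2: h(188,11)=(188*31+11)%997=854 h(634,934)=(634*31+934)%997=648 -> [854, 648]
  L3: h(854,648)=(854*31+648)%997=203 -> [203]
  root = 203 == target 203  ** MATCH **
Candidate C: set leaf[0] = 80 -> leaves = [80, 80, 30, 78, 51, 50, 28, 66]
  L0: [80, 80, 30, 78, 51, 50, 28, 66]
  L1: h(80,80)=(80*31+80)%997=566 h(30,78)=(30*31+78)%997=11 h(51,50)=(51*31+50)%997=634 h(28,66)=(28*31+66)%997=934 -> [566, 11, 634, 934]
  L2: h(566,11)=(566*31+11)%997=608 h(634,934)=(634*31+934)%997=648 -> [608, 648]
  L3: h(608,648)=(608*31+648)%997=553 -> [553]
  root = 553 != target 203
Candidate B produces the target root.

Answer: B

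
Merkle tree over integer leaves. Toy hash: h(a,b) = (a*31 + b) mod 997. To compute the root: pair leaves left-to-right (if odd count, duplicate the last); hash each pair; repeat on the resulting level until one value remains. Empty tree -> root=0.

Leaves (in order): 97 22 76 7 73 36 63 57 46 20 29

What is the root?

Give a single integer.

L0: [97, 22, 76, 7, 73, 36, 63, 57, 46, 20, 29]
L1: h(97,22)=(97*31+22)%997=38 h(76,7)=(76*31+7)%997=369 h(73,36)=(73*31+36)%997=305 h(63,57)=(63*31+57)%997=16 h(46,20)=(46*31+20)%997=449 h(29,29)=(29*31+29)%997=928 -> [38, 369, 305, 16, 449, 928]
L2: h(38,369)=(38*31+369)%997=550 h(305,16)=(305*31+16)%997=498 h(449,928)=(449*31+928)%997=889 -> [550, 498, 889]
L3: h(550,498)=(550*31+498)%997=599 h(889,889)=(889*31+889)%997=532 -> [599, 532]
L4: h(599,532)=(599*31+532)%997=158 -> [158]

Answer: 158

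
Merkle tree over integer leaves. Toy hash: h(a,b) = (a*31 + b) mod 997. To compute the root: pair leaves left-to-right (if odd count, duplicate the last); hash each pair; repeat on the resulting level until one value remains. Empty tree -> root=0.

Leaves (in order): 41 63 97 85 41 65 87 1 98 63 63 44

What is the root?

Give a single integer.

L0: [41, 63, 97, 85, 41, 65, 87, 1, 98, 63, 63, 44]
L1: h(41,63)=(41*31+63)%997=337 h(97,85)=(97*31+85)%997=101 h(41,65)=(41*31+65)%997=339 h(87,1)=(87*31+1)%997=704 h(98,63)=(98*31+63)%997=110 h(63,44)=(63*31+44)%997=3 -> [337, 101, 339, 704, 110, 3]
L2: h(337,101)=(337*31+101)%997=578 h(339,704)=(339*31+704)%997=246 h(110,3)=(110*31+3)%997=422 -> [578, 246, 422]
L3: h(578,246)=(578*31+246)%997=218 h(422,422)=(422*31+422)%997=543 -> [218, 543]
L4: h(218,543)=(218*31+543)%997=322 -> [322]

Answer: 322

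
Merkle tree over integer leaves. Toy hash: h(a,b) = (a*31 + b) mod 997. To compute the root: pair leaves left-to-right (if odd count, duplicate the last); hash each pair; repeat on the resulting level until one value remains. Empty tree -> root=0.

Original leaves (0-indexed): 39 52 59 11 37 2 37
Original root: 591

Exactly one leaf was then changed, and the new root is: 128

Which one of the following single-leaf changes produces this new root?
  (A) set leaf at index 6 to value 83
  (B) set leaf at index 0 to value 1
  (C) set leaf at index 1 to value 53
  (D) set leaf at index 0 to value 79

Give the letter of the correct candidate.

Original leaves: [39, 52, 59, 11, 37, 2, 37]
Target new root: 128
Try each candidate change and compute the resulting root:
Candidate A: set leaf[6] = 83 -> leaves = [39, 52, 59, 11, 37, 2, 83]
  L0: [39, 52, 59, 11, 37, 2, 83]
  L1: h(39,52)=(39*31+52)%997=264 h(59,11)=(59*31+11)%997=843 h(37,2)=(37*31+2)%997=152 h(83,83)=(83*31+83)%997=662 -> [264, 843, 152, 662]
  L2: h(264,843)=(264*31+843)%997=54 h(152,662)=(152*31+662)%997=389 -> [54, 389]
  L3: h(54,389)=(54*31+389)%997=69 -> [69]
  root = 69 != target 128
Candidate B: set leaf[0] = 1 -> leaves = [1, 52, 59, 11, 37, 2, 37]
  L0: [1, 52, 59, 11, 37, 2, 37]
  L1: h(1,52)=(1*31+52)%997=83 h(59,11)=(59*31+11)%997=843 h(37,2)=(37*31+2)%997=152 h(37,37)=(37*31+37)%997=187 -> [83, 843, 152, 187]
  L2: h(83,843)=(83*31+843)%997=425 h(152,187)=(152*31+187)%997=911 -> [425, 911]
  L3: h(425,911)=(425*31+911)%997=128 -> [128]
  root = 128 == target 128  ** MATCH **
Candidate C: set leaf[1] = 53 -> leaves = [39, 53, 59, 11, 37, 2, 37]
  L0: [39, 53, 59, 11, 37, 2, 37]
  L1: h(39,53)=(39*31+53)%997=265 h(59,11)=(59*31+11)%997=843 h(37,2)=(37*31+2)%997=152 h(37,37)=(37*31+37)%997=187 -> [265, 843, 152, 187]
  L2: h(265,843)=(265*31+843)%997=85 h(152,187)=(152*31+187)%997=911 -> [85, 911]
  L3: h(85,911)=(85*31+911)%997=555 -> [555]
  root = 555 != target 128
Candidate D: set leaf[0] = 79 -> leaves = [79, 52, 59, 11, 37, 2, 37]
  L0: [79, 52, 59, 11, 37, 2, 37]
  L1: h(79,52)=(79*31+52)%997=507 h(59,11)=(59*31+11)%997=843 h(37,2)=(37*31+2)%997=152 h(37,37)=(37*31+37)%997=187 -> [507, 843, 152, 187]
  L2: h(507,843)=(507*31+843)%997=608 h(152,187)=(152*31+187)%997=911 -> [608, 911]
  L3: h(608,911)=(608*31+911)%997=816 -> [816]
  root = 816 != target 128
Candidate B produces the target root.

Answer: B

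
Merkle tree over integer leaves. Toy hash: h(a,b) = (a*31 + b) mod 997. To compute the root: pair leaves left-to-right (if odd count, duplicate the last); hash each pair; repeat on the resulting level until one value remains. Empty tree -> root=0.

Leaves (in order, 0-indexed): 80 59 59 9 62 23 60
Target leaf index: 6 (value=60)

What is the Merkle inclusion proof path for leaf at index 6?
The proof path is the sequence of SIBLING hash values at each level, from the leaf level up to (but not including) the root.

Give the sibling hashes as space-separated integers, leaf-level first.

Answer: 60 948 787

Derivation:
L0 (leaves): [80, 59, 59, 9, 62, 23, 60], target index=6
L1: h(80,59)=(80*31+59)%997=545 [pair 0] h(59,9)=(59*31+9)%997=841 [pair 1] h(62,23)=(62*31+23)%997=948 [pair 2] h(60,60)=(60*31+60)%997=923 [pair 3] -> [545, 841, 948, 923]
  Sibling for proof at L0: 60
L2: h(545,841)=(545*31+841)%997=787 [pair 0] h(948,923)=(948*31+923)%997=401 [pair 1] -> [787, 401]
  Sibling for proof at L1: 948
L3: h(787,401)=(787*31+401)%997=870 [pair 0] -> [870]
  Sibling for proof at L2: 787
Root: 870
Proof path (sibling hashes from leaf to root): [60, 948, 787]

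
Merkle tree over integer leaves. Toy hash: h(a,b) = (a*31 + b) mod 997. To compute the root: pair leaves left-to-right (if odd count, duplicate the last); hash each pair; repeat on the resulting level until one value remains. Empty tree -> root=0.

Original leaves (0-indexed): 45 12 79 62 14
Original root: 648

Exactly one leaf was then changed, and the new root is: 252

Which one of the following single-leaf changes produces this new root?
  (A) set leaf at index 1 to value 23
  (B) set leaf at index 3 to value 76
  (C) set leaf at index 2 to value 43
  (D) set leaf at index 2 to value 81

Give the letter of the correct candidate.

Answer: A

Derivation:
Original leaves: [45, 12, 79, 62, 14]
Target new root: 252
Try each candidate change and compute the resulting root:
Candidate A: set leaf[1] = 23 -> leaves = [45, 23, 79, 62, 14]
  L0: [45, 23, 79, 62, 14]
  L1: h(45,23)=(45*31+23)%997=421 h(79,62)=(79*31+62)%997=517 h(14,14)=(14*31+14)%997=448 -> [421, 517, 448]
  L2: h(421,517)=(421*31+517)%997=607 h(448,448)=(448*31+448)%997=378 -> [607, 378]
  L3: h(607,378)=(607*31+378)%997=252 -> [252]
  root = 252 == target 252  ** MATCH **
Candidate B: set leaf[3] = 76 -> leaves = [45, 12, 79, 76, 14]
  L0: [45, 12, 79, 76, 14]
  L1: h(45,12)=(45*31+12)%997=410 h(79,76)=(79*31+76)%997=531 h(14,14)=(14*31+14)%997=448 -> [410, 531, 448]
  L2: h(410,531)=(410*31+531)%997=280 h(448,448)=(448*31+448)%997=378 -> [280, 378]
  L3: h(280,378)=(280*31+378)%997=85 -> [85]
  root = 85 != target 252
Candidate C: set leaf[2] = 43 -> leaves = [45, 12, 43, 62, 14]
  L0: [45, 12, 43, 62, 14]
  L1: h(45,12)=(45*31+12)%997=410 h(43,62)=(43*31+62)%997=398 h(14,14)=(14*31+14)%997=448 -> [410, 398, 448]
  L2: h(410,398)=(410*31+398)%997=147 h(448,448)=(448*31+448)%997=378 -> [147, 378]
  L3: h(147,378)=(147*31+378)%997=947 -> [947]
  root = 947 != target 252
Candidate D: set leaf[2] = 81 -> leaves = [45, 12, 81, 62, 14]
  L0: [45, 12, 81, 62, 14]
  L1: h(45,12)=(45*31+12)%997=410 h(81,62)=(81*31+62)%997=579 h(14,14)=(14*31+14)%997=448 -> [410, 579, 448]
  L2: h(410,579)=(410*31+579)%997=328 h(448,448)=(448*31+448)%997=378 -> [328, 378]
  L3: h(328,378)=(328*31+378)%997=576 -> [576]
  root = 576 != target 252
Candidate A produces the target root.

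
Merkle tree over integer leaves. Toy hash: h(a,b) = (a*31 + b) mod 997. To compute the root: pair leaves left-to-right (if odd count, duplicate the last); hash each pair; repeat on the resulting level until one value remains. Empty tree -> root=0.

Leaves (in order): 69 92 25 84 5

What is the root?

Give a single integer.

Answer: 286

Derivation:
L0: [69, 92, 25, 84, 5]
L1: h(69,92)=(69*31+92)%997=237 h(25,84)=(25*31+84)%997=859 h(5,5)=(5*31+5)%997=160 -> [237, 859, 160]
L2: h(237,859)=(237*31+859)%997=230 h(160,160)=(160*31+160)%997=135 -> [230, 135]
L3: h(230,135)=(230*31+135)%997=286 -> [286]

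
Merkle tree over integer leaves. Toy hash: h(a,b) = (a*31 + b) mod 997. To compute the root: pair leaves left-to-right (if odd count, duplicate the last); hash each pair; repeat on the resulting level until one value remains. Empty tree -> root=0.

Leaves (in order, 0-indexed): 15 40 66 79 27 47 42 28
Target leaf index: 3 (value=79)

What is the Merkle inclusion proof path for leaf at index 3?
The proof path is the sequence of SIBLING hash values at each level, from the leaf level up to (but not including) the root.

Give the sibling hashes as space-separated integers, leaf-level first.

Answer: 66 505 818

Derivation:
L0 (leaves): [15, 40, 66, 79, 27, 47, 42, 28], target index=3
L1: h(15,40)=(15*31+40)%997=505 [pair 0] h(66,79)=(66*31+79)%997=131 [pair 1] h(27,47)=(27*31+47)%997=884 [pair 2] h(42,28)=(42*31+28)%997=333 [pair 3] -> [505, 131, 884, 333]
  Sibling for proof at L0: 66
L2: h(505,131)=(505*31+131)%997=831 [pair 0] h(884,333)=(884*31+333)%997=818 [pair 1] -> [831, 818]
  Sibling for proof at L1: 505
L3: h(831,818)=(831*31+818)%997=657 [pair 0] -> [657]
  Sibling for proof at L2: 818
Root: 657
Proof path (sibling hashes from leaf to root): [66, 505, 818]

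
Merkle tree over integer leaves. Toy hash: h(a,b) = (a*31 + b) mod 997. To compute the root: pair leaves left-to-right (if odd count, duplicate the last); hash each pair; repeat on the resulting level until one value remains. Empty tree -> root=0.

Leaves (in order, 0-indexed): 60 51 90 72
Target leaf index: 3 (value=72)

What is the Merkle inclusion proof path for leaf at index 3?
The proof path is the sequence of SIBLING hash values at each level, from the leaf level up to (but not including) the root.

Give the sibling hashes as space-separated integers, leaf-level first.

L0 (leaves): [60, 51, 90, 72], target index=3
L1: h(60,51)=(60*31+51)%997=914 [pair 0] h(90,72)=(90*31+72)%997=868 [pair 1] -> [914, 868]
  Sibling for proof at L0: 90
L2: h(914,868)=(914*31+868)%997=289 [pair 0] -> [289]
  Sibling for proof at L1: 914
Root: 289
Proof path (sibling hashes from leaf to root): [90, 914]

Answer: 90 914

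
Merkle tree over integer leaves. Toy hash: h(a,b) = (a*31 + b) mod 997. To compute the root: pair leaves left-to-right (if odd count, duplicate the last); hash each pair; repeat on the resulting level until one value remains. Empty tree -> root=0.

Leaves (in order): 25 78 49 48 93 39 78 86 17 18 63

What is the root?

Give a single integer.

L0: [25, 78, 49, 48, 93, 39, 78, 86, 17, 18, 63]
L1: h(25,78)=(25*31+78)%997=853 h(49,48)=(49*31+48)%997=570 h(93,39)=(93*31+39)%997=928 h(78,86)=(78*31+86)%997=510 h(17,18)=(17*31+18)%997=545 h(63,63)=(63*31+63)%997=22 -> [853, 570, 928, 510, 545, 22]
L2: h(853,570)=(853*31+570)%997=94 h(928,510)=(928*31+510)%997=365 h(545,22)=(545*31+22)%997=965 -> [94, 365, 965]
L3: h(94,365)=(94*31+365)%997=288 h(965,965)=(965*31+965)%997=970 -> [288, 970]
L4: h(288,970)=(288*31+970)%997=925 -> [925]

Answer: 925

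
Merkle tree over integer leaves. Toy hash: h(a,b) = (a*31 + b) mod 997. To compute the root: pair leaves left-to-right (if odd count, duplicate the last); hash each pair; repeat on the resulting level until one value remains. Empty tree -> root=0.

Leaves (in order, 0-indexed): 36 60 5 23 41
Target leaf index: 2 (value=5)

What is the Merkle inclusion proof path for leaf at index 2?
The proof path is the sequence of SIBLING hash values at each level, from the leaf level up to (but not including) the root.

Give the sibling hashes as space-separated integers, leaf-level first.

Answer: 23 179 110

Derivation:
L0 (leaves): [36, 60, 5, 23, 41], target index=2
L1: h(36,60)=(36*31+60)%997=179 [pair 0] h(5,23)=(5*31+23)%997=178 [pair 1] h(41,41)=(41*31+41)%997=315 [pair 2] -> [179, 178, 315]
  Sibling for proof at L0: 23
L2: h(179,178)=(179*31+178)%997=742 [pair 0] h(315,315)=(315*31+315)%997=110 [pair 1] -> [742, 110]
  Sibling for proof at L1: 179
L3: h(742,110)=(742*31+110)%997=181 [pair 0] -> [181]
  Sibling for proof at L2: 110
Root: 181
Proof path (sibling hashes from leaf to root): [23, 179, 110]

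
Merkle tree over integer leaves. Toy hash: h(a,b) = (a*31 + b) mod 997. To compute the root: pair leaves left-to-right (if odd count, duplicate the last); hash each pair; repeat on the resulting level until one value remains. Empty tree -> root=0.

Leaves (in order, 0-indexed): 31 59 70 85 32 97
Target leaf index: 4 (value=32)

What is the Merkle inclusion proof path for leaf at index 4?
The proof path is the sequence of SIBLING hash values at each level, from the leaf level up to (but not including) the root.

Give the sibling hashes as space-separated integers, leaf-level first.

L0 (leaves): [31, 59, 70, 85, 32, 97], target index=4
L1: h(31,59)=(31*31+59)%997=23 [pair 0] h(70,85)=(70*31+85)%997=261 [pair 1] h(32,97)=(32*31+97)%997=92 [pair 2] -> [23, 261, 92]
  Sibling for proof at L0: 97
L2: h(23,261)=(23*31+261)%997=974 [pair 0] h(92,92)=(92*31+92)%997=950 [pair 1] -> [974, 950]
  Sibling for proof at L1: 92
L3: h(974,950)=(974*31+950)%997=237 [pair 0] -> [237]
  Sibling for proof at L2: 974
Root: 237
Proof path (sibling hashes from leaf to root): [97, 92, 974]

Answer: 97 92 974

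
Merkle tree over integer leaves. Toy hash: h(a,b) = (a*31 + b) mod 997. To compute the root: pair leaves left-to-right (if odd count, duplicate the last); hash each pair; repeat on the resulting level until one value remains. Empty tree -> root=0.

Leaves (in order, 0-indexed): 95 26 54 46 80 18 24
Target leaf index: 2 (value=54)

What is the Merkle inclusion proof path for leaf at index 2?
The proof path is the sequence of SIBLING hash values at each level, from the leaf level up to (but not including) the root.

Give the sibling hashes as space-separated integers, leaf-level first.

L0 (leaves): [95, 26, 54, 46, 80, 18, 24], target index=2
L1: h(95,26)=(95*31+26)%997=977 [pair 0] h(54,46)=(54*31+46)%997=723 [pair 1] h(80,18)=(80*31+18)%997=504 [pair 2] h(24,24)=(24*31+24)%997=768 [pair 3] -> [977, 723, 504, 768]
  Sibling for proof at L0: 46
L2: h(977,723)=(977*31+723)%997=103 [pair 0] h(504,768)=(504*31+768)%997=440 [pair 1] -> [103, 440]
  Sibling for proof at L1: 977
L3: h(103,440)=(103*31+440)%997=642 [pair 0] -> [642]
  Sibling for proof at L2: 440
Root: 642
Proof path (sibling hashes from leaf to root): [46, 977, 440]

Answer: 46 977 440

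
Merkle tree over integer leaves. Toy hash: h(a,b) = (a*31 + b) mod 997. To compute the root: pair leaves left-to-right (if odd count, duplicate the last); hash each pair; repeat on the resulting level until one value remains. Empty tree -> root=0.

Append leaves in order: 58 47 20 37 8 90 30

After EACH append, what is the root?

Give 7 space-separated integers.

After append 58 (leaves=[58]):
  L0: [58]
  root=58
After append 47 (leaves=[58, 47]):
  L0: [58, 47]
  L1: h(58,47)=(58*31+47)%997=848 -> [848]
  root=848
After append 20 (leaves=[58, 47, 20]):
  L0: [58, 47, 20]
  L1: h(58,47)=(58*31+47)%997=848 h(20,20)=(20*31+20)%997=640 -> [848, 640]
  L2: h(848,640)=(848*31+640)%997=9 -> [9]
  root=9
After append 37 (leaves=[58, 47, 20, 37]):
  L0: [58, 47, 20, 37]
  L1: h(58,47)=(58*31+47)%997=848 h(20,37)=(20*31+37)%997=657 -> [848, 657]
  L2: h(848,657)=(848*31+657)%997=26 -> [26]
  root=26
After append 8 (leaves=[58, 47, 20, 37, 8]):
  L0: [58, 47, 20, 37, 8]
  L1: h(58,47)=(58*31+47)%997=848 h(20,37)=(20*31+37)%997=657 h(8,8)=(8*31+8)%997=256 -> [848, 657, 256]
  L2: h(848,657)=(848*31+657)%997=26 h(256,256)=(256*31+256)%997=216 -> [26, 216]
  L3: h(26,216)=(26*31+216)%997=25 -> [25]
  root=25
After append 90 (leaves=[58, 47, 20, 37, 8, 90]):
  L0: [58, 47, 20, 37, 8, 90]
  L1: h(58,47)=(58*31+47)%997=848 h(20,37)=(20*31+37)%997=657 h(8,90)=(8*31+90)%997=338 -> [848, 657, 338]
  L2: h(848,657)=(848*31+657)%997=26 h(338,338)=(338*31+338)%997=846 -> [26, 846]
  L3: h(26,846)=(26*31+846)%997=655 -> [655]
  root=655
After append 30 (leaves=[58, 47, 20, 37, 8, 90, 30]):
  L0: [58, 47, 20, 37, 8, 90, 30]
  L1: h(58,47)=(58*31+47)%997=848 h(20,37)=(20*31+37)%997=657 h(8,90)=(8*31+90)%997=338 h(30,30)=(30*31+30)%997=960 -> [848, 657, 338, 960]
  L2: h(848,657)=(848*31+657)%997=26 h(338,960)=(338*31+960)%997=471 -> [26, 471]
  L3: h(26,471)=(26*31+471)%997=280 -> [280]
  root=280

Answer: 58 848 9 26 25 655 280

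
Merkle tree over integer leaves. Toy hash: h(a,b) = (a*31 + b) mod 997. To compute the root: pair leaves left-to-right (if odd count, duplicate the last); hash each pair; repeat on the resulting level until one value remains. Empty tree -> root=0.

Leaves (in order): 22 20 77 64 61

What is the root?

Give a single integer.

Answer: 512

Derivation:
L0: [22, 20, 77, 64, 61]
L1: h(22,20)=(22*31+20)%997=702 h(77,64)=(77*31+64)%997=457 h(61,61)=(61*31+61)%997=955 -> [702, 457, 955]
L2: h(702,457)=(702*31+457)%997=285 h(955,955)=(955*31+955)%997=650 -> [285, 650]
L3: h(285,650)=(285*31+650)%997=512 -> [512]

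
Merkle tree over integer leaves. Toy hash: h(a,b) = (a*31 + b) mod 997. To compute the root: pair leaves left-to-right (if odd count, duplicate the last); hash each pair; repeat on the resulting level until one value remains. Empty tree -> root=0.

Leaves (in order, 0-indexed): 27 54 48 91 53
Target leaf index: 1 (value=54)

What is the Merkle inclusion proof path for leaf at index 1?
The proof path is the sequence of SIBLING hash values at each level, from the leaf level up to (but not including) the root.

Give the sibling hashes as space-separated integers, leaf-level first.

Answer: 27 582 434

Derivation:
L0 (leaves): [27, 54, 48, 91, 53], target index=1
L1: h(27,54)=(27*31+54)%997=891 [pair 0] h(48,91)=(48*31+91)%997=582 [pair 1] h(53,53)=(53*31+53)%997=699 [pair 2] -> [891, 582, 699]
  Sibling for proof at L0: 27
L2: h(891,582)=(891*31+582)%997=287 [pair 0] h(699,699)=(699*31+699)%997=434 [pair 1] -> [287, 434]
  Sibling for proof at L1: 582
L3: h(287,434)=(287*31+434)%997=358 [pair 0] -> [358]
  Sibling for proof at L2: 434
Root: 358
Proof path (sibling hashes from leaf to root): [27, 582, 434]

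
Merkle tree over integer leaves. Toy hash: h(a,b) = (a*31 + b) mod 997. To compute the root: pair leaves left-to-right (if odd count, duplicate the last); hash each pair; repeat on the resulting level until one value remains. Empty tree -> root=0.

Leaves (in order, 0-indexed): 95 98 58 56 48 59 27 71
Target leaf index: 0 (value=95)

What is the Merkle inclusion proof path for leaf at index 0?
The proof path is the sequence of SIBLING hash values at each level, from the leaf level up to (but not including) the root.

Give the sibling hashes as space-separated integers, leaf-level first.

L0 (leaves): [95, 98, 58, 56, 48, 59, 27, 71], target index=0
L1: h(95,98)=(95*31+98)%997=52 [pair 0] h(58,56)=(58*31+56)%997=857 [pair 1] h(48,59)=(48*31+59)%997=550 [pair 2] h(27,71)=(27*31+71)%997=908 [pair 3] -> [52, 857, 550, 908]
  Sibling for proof at L0: 98
L2: h(52,857)=(52*31+857)%997=475 [pair 0] h(550,908)=(550*31+908)%997=12 [pair 1] -> [475, 12]
  Sibling for proof at L1: 857
L3: h(475,12)=(475*31+12)%997=779 [pair 0] -> [779]
  Sibling for proof at L2: 12
Root: 779
Proof path (sibling hashes from leaf to root): [98, 857, 12]

Answer: 98 857 12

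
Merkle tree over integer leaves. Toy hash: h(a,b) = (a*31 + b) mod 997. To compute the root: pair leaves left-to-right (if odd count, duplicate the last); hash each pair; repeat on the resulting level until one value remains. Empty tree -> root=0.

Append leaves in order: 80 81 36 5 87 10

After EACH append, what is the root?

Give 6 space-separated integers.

After append 80 (leaves=[80]):
  L0: [80]
  root=80
After append 81 (leaves=[80, 81]):
  L0: [80, 81]
  L1: h(80,81)=(80*31+81)%997=567 -> [567]
  root=567
After append 36 (leaves=[80, 81, 36]):
  L0: [80, 81, 36]
  L1: h(80,81)=(80*31+81)%997=567 h(36,36)=(36*31+36)%997=155 -> [567, 155]
  L2: h(567,155)=(567*31+155)%997=783 -> [783]
  root=783
After append 5 (leaves=[80, 81, 36, 5]):
  L0: [80, 81, 36, 5]
  L1: h(80,81)=(80*31+81)%997=567 h(36,5)=(36*31+5)%997=124 -> [567, 124]
  L2: h(567,124)=(567*31+124)%997=752 -> [752]
  root=752
After append 87 (leaves=[80, 81, 36, 5, 87]):
  L0: [80, 81, 36, 5, 87]
  L1: h(80,81)=(80*31+81)%997=567 h(36,5)=(36*31+5)%997=124 h(87,87)=(87*31+87)%997=790 -> [567, 124, 790]
  L2: h(567,124)=(567*31+124)%997=752 h(790,790)=(790*31+790)%997=355 -> [752, 355]
  L3: h(752,355)=(752*31+355)%997=736 -> [736]
  root=736
After append 10 (leaves=[80, 81, 36, 5, 87, 10]):
  L0: [80, 81, 36, 5, 87, 10]
  L1: h(80,81)=(80*31+81)%997=567 h(36,5)=(36*31+5)%997=124 h(87,10)=(87*31+10)%997=713 -> [567, 124, 713]
  L2: h(567,124)=(567*31+124)%997=752 h(713,713)=(713*31+713)%997=882 -> [752, 882]
  L3: h(752,882)=(752*31+882)%997=266 -> [266]
  root=266

Answer: 80 567 783 752 736 266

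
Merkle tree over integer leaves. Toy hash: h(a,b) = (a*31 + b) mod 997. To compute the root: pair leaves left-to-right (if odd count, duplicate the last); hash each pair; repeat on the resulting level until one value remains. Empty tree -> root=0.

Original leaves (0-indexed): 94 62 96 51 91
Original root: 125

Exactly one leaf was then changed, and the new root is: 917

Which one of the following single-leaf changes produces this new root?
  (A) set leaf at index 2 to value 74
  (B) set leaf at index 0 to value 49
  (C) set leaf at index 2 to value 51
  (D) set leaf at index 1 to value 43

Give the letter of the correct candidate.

Answer: A

Derivation:
Original leaves: [94, 62, 96, 51, 91]
Target new root: 917
Try each candidate change and compute the resulting root:
Candidate A: set leaf[2] = 74 -> leaves = [94, 62, 74, 51, 91]
  L0: [94, 62, 74, 51, 91]
  L1: h(94,62)=(94*31+62)%997=982 h(74,51)=(74*31+51)%997=351 h(91,91)=(91*31+91)%997=918 -> [982, 351, 918]
  L2: h(982,351)=(982*31+351)%997=883 h(918,918)=(918*31+918)%997=463 -> [883, 463]
  L3: h(883,463)=(883*31+463)%997=917 -> [917]
  root = 917 == target 917  ** MATCH **
Candidate B: set leaf[0] = 49 -> leaves = [49, 62, 96, 51, 91]
  L0: [49, 62, 96, 51, 91]
  L1: h(49,62)=(49*31+62)%997=584 h(96,51)=(96*31+51)%997=36 h(91,91)=(91*31+91)%997=918 -> [584, 36, 918]
  L2: h(584,36)=(584*31+36)%997=194 h(918,918)=(918*31+918)%997=463 -> [194, 463]
  L3: h(194,463)=(194*31+463)%997=495 -> [495]
  root = 495 != target 917
Candidate C: set leaf[2] = 51 -> leaves = [94, 62, 51, 51, 91]
  L0: [94, 62, 51, 51, 91]
  L1: h(94,62)=(94*31+62)%997=982 h(51,51)=(51*31+51)%997=635 h(91,91)=(91*31+91)%997=918 -> [982, 635, 918]
  L2: h(982,635)=(982*31+635)%997=170 h(918,918)=(918*31+918)%997=463 -> [170, 463]
  L3: h(170,463)=(170*31+463)%997=748 -> [748]
  root = 748 != target 917
Candidate D: set leaf[1] = 43 -> leaves = [94, 43, 96, 51, 91]
  L0: [94, 43, 96, 51, 91]
  L1: h(94,43)=(94*31+43)%997=963 h(96,51)=(96*31+51)%997=36 h(91,91)=(91*31+91)%997=918 -> [963, 36, 918]
  L2: h(963,36)=(963*31+36)%997=976 h(918,918)=(918*31+918)%997=463 -> [976, 463]
  L3: h(976,463)=(976*31+463)%997=809 -> [809]
  root = 809 != target 917
Candidate A produces the target root.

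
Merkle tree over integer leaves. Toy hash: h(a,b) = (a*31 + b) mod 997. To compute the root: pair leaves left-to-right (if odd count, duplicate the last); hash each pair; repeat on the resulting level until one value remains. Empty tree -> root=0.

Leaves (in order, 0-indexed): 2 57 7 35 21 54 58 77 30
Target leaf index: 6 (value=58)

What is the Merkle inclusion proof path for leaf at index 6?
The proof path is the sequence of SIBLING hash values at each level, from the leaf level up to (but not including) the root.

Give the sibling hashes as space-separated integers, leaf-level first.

Answer: 77 705 950 995

Derivation:
L0 (leaves): [2, 57, 7, 35, 21, 54, 58, 77, 30], target index=6
L1: h(2,57)=(2*31+57)%997=119 [pair 0] h(7,35)=(7*31+35)%997=252 [pair 1] h(21,54)=(21*31+54)%997=705 [pair 2] h(58,77)=(58*31+77)%997=878 [pair 3] h(30,30)=(30*31+30)%997=960 [pair 4] -> [119, 252, 705, 878, 960]
  Sibling for proof at L0: 77
L2: h(119,252)=(119*31+252)%997=950 [pair 0] h(705,878)=(705*31+878)%997=799 [pair 1] h(960,960)=(960*31+960)%997=810 [pair 2] -> [950, 799, 810]
  Sibling for proof at L1: 705
L3: h(950,799)=(950*31+799)%997=339 [pair 0] h(810,810)=(810*31+810)%997=995 [pair 1] -> [339, 995]
  Sibling for proof at L2: 950
L4: h(339,995)=(339*31+995)%997=537 [pair 0] -> [537]
  Sibling for proof at L3: 995
Root: 537
Proof path (sibling hashes from leaf to root): [77, 705, 950, 995]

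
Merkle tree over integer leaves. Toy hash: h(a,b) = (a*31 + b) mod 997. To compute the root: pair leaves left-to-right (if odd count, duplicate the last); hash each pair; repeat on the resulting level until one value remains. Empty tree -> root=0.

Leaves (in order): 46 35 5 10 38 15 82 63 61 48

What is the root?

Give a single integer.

Answer: 91

Derivation:
L0: [46, 35, 5, 10, 38, 15, 82, 63, 61, 48]
L1: h(46,35)=(46*31+35)%997=464 h(5,10)=(5*31+10)%997=165 h(38,15)=(38*31+15)%997=196 h(82,63)=(82*31+63)%997=611 h(61,48)=(61*31+48)%997=942 -> [464, 165, 196, 611, 942]
L2: h(464,165)=(464*31+165)%997=591 h(196,611)=(196*31+611)%997=705 h(942,942)=(942*31+942)%997=234 -> [591, 705, 234]
L3: h(591,705)=(591*31+705)%997=83 h(234,234)=(234*31+234)%997=509 -> [83, 509]
L4: h(83,509)=(83*31+509)%997=91 -> [91]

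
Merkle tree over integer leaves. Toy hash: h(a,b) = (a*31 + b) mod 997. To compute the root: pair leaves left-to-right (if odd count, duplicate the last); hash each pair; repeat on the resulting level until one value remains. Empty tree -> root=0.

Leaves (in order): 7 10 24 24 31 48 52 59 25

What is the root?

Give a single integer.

L0: [7, 10, 24, 24, 31, 48, 52, 59, 25]
L1: h(7,10)=(7*31+10)%997=227 h(24,24)=(24*31+24)%997=768 h(31,48)=(31*31+48)%997=12 h(52,59)=(52*31+59)%997=674 h(25,25)=(25*31+25)%997=800 -> [227, 768, 12, 674, 800]
L2: h(227,768)=(227*31+768)%997=826 h(12,674)=(12*31+674)%997=49 h(800,800)=(800*31+800)%997=675 -> [826, 49, 675]
L3: h(826,49)=(826*31+49)%997=730 h(675,675)=(675*31+675)%997=663 -> [730, 663]
L4: h(730,663)=(730*31+663)%997=362 -> [362]

Answer: 362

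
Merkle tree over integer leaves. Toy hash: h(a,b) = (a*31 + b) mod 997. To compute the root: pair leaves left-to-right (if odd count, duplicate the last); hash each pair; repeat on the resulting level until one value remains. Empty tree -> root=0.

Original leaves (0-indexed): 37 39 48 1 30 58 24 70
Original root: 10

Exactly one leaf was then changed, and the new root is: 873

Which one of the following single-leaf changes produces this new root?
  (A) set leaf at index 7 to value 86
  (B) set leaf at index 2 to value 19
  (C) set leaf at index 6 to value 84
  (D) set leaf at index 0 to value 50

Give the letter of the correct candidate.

Original leaves: [37, 39, 48, 1, 30, 58, 24, 70]
Target new root: 873
Try each candidate change and compute the resulting root:
Candidate A: set leaf[7] = 86 -> leaves = [37, 39, 48, 1, 30, 58, 24, 86]
  L0: [37, 39, 48, 1, 30, 58, 24, 86]
  L1: h(37,39)=(37*31+39)%997=189 h(48,1)=(48*31+1)%997=492 h(30,58)=(30*31+58)%997=988 h(24,86)=(24*31+86)%997=830 -> [189, 492, 988, 830]
  L2: h(189,492)=(189*31+492)%997=369 h(988,830)=(988*31+830)%997=551 -> [369, 551]
  L3: h(369,551)=(369*31+551)%997=26 -> [26]
  root = 26 != target 873
Candidate B: set leaf[2] = 19 -> leaves = [37, 39, 19, 1, 30, 58, 24, 70]
  L0: [37, 39, 19, 1, 30, 58, 24, 70]
  L1: h(37,39)=(37*31+39)%997=189 h(19,1)=(19*31+1)%997=590 h(30,58)=(30*31+58)%997=988 h(24,70)=(24*31+70)%997=814 -> [189, 590, 988, 814]
  L2: h(189,590)=(189*31+590)%997=467 h(988,814)=(988*31+814)%997=535 -> [467, 535]
  L3: h(467,535)=(467*31+535)%997=57 -> [57]
  root = 57 != target 873
Candidate C: set leaf[6] = 84 -> leaves = [37, 39, 48, 1, 30, 58, 84, 70]
  L0: [37, 39, 48, 1, 30, 58, 84, 70]
  L1: h(37,39)=(37*31+39)%997=189 h(48,1)=(48*31+1)%997=492 h(30,58)=(30*31+58)%997=988 h(84,70)=(84*31+70)%997=680 -> [189, 492, 988, 680]
  L2: h(189,492)=(189*31+492)%997=369 h(988,680)=(988*31+680)%997=401 -> [369, 401]
  L3: h(369,401)=(369*31+401)%997=873 -> [873]
  root = 873 == target 873  ** MATCH **
Candidate D: set leaf[0] = 50 -> leaves = [50, 39, 48, 1, 30, 58, 24, 70]
  L0: [50, 39, 48, 1, 30, 58, 24, 70]
  L1: h(50,39)=(50*31+39)%997=592 h(48,1)=(48*31+1)%997=492 h(30,58)=(30*31+58)%997=988 h(24,70)=(24*31+70)%997=814 -> [592, 492, 988, 814]
  L2: h(592,492)=(592*31+492)%997=898 h(988,814)=(988*31+814)%997=535 -> [898, 535]
  L3: h(898,535)=(898*31+535)%997=457 -> [457]
  root = 457 != target 873
Candidate C produces the target root.

Answer: C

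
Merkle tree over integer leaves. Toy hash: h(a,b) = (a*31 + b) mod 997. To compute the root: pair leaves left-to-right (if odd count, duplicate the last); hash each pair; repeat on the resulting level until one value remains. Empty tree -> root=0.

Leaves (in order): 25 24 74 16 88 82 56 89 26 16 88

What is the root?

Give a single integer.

Answer: 762

Derivation:
L0: [25, 24, 74, 16, 88, 82, 56, 89, 26, 16, 88]
L1: h(25,24)=(25*31+24)%997=799 h(74,16)=(74*31+16)%997=316 h(88,82)=(88*31+82)%997=816 h(56,89)=(56*31+89)%997=828 h(26,16)=(26*31+16)%997=822 h(88,88)=(88*31+88)%997=822 -> [799, 316, 816, 828, 822, 822]
L2: h(799,316)=(799*31+316)%997=160 h(816,828)=(816*31+828)%997=202 h(822,822)=(822*31+822)%997=382 -> [160, 202, 382]
L3: h(160,202)=(160*31+202)%997=177 h(382,382)=(382*31+382)%997=260 -> [177, 260]
L4: h(177,260)=(177*31+260)%997=762 -> [762]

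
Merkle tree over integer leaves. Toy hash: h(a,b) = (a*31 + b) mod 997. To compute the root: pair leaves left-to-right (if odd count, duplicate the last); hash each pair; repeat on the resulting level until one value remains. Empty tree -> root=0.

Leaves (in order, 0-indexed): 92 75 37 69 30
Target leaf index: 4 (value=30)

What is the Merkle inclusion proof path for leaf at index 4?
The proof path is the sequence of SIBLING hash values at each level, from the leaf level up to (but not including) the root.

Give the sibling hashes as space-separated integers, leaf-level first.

L0 (leaves): [92, 75, 37, 69, 30], target index=4
L1: h(92,75)=(92*31+75)%997=933 [pair 0] h(37,69)=(37*31+69)%997=219 [pair 1] h(30,30)=(30*31+30)%997=960 [pair 2] -> [933, 219, 960]
  Sibling for proof at L0: 30
L2: h(933,219)=(933*31+219)%997=229 [pair 0] h(960,960)=(960*31+960)%997=810 [pair 1] -> [229, 810]
  Sibling for proof at L1: 960
L3: h(229,810)=(229*31+810)%997=930 [pair 0] -> [930]
  Sibling for proof at L2: 229
Root: 930
Proof path (sibling hashes from leaf to root): [30, 960, 229]

Answer: 30 960 229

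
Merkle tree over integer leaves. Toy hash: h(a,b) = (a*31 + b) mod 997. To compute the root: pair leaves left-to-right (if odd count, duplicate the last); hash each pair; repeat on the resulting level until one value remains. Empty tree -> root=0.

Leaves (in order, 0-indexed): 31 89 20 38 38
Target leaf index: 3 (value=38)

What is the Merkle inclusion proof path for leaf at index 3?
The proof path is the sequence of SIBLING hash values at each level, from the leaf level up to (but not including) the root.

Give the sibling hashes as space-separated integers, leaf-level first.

L0 (leaves): [31, 89, 20, 38, 38], target index=3
L1: h(31,89)=(31*31+89)%997=53 [pair 0] h(20,38)=(20*31+38)%997=658 [pair 1] h(38,38)=(38*31+38)%997=219 [pair 2] -> [53, 658, 219]
  Sibling for proof at L0: 20
L2: h(53,658)=(53*31+658)%997=307 [pair 0] h(219,219)=(219*31+219)%997=29 [pair 1] -> [307, 29]
  Sibling for proof at L1: 53
L3: h(307,29)=(307*31+29)%997=573 [pair 0] -> [573]
  Sibling for proof at L2: 29
Root: 573
Proof path (sibling hashes from leaf to root): [20, 53, 29]

Answer: 20 53 29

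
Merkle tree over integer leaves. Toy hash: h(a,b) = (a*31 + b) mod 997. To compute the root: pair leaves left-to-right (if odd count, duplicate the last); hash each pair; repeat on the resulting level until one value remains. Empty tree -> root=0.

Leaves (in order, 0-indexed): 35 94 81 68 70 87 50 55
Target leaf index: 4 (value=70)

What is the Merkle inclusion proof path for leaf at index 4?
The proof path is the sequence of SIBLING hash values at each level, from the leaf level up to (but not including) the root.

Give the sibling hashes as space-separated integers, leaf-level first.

Answer: 87 608 245

Derivation:
L0 (leaves): [35, 94, 81, 68, 70, 87, 50, 55], target index=4
L1: h(35,94)=(35*31+94)%997=182 [pair 0] h(81,68)=(81*31+68)%997=585 [pair 1] h(70,87)=(70*31+87)%997=263 [pair 2] h(50,55)=(50*31+55)%997=608 [pair 3] -> [182, 585, 263, 608]
  Sibling for proof at L0: 87
L2: h(182,585)=(182*31+585)%997=245 [pair 0] h(263,608)=(263*31+608)%997=785 [pair 1] -> [245, 785]
  Sibling for proof at L1: 608
L3: h(245,785)=(245*31+785)%997=404 [pair 0] -> [404]
  Sibling for proof at L2: 245
Root: 404
Proof path (sibling hashes from leaf to root): [87, 608, 245]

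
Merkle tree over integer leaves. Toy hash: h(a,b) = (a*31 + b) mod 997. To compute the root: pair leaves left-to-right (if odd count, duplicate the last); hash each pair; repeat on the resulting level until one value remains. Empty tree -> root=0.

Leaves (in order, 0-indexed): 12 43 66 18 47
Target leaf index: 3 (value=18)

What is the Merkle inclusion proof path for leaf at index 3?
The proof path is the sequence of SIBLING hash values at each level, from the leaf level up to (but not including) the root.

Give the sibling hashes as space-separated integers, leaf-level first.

L0 (leaves): [12, 43, 66, 18, 47], target index=3
L1: h(12,43)=(12*31+43)%997=415 [pair 0] h(66,18)=(66*31+18)%997=70 [pair 1] h(47,47)=(47*31+47)%997=507 [pair 2] -> [415, 70, 507]
  Sibling for proof at L0: 66
L2: h(415,70)=(415*31+70)%997=971 [pair 0] h(507,507)=(507*31+507)%997=272 [pair 1] -> [971, 272]
  Sibling for proof at L1: 415
L3: h(971,272)=(971*31+272)%997=463 [pair 0] -> [463]
  Sibling for proof at L2: 272
Root: 463
Proof path (sibling hashes from leaf to root): [66, 415, 272]

Answer: 66 415 272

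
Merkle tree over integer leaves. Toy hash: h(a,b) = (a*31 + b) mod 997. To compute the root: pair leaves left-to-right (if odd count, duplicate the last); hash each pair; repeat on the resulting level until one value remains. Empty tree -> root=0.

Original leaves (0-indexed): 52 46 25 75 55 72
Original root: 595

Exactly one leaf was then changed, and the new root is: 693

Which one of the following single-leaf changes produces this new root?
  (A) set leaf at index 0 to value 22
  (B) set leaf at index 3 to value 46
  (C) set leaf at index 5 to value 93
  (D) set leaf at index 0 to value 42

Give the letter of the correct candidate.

Original leaves: [52, 46, 25, 75, 55, 72]
Target new root: 693
Try each candidate change and compute the resulting root:
Candidate A: set leaf[0] = 22 -> leaves = [22, 46, 25, 75, 55, 72]
  L0: [22, 46, 25, 75, 55, 72]
  L1: h(22,46)=(22*31+46)%997=728 h(25,75)=(25*31+75)%997=850 h(55,72)=(55*31+72)%997=780 -> [728, 850, 780]
  L2: h(728,850)=(728*31+850)%997=487 h(780,780)=(780*31+780)%997=35 -> [487, 35]
  L3: h(487,35)=(487*31+35)%997=177 -> [177]
  root = 177 != target 693
Candidate B: set leaf[3] = 46 -> leaves = [52, 46, 25, 46, 55, 72]
  L0: [52, 46, 25, 46, 55, 72]
  L1: h(52,46)=(52*31+46)%997=661 h(25,46)=(25*31+46)%997=821 h(55,72)=(55*31+72)%997=780 -> [661, 821, 780]
  L2: h(661,821)=(661*31+821)%997=375 h(780,780)=(780*31+780)%997=35 -> [375, 35]
  L3: h(375,35)=(375*31+35)%997=693 -> [693]
  root = 693 == target 693  ** MATCH **
Candidate C: set leaf[5] = 93 -> leaves = [52, 46, 25, 75, 55, 93]
  L0: [52, 46, 25, 75, 55, 93]
  L1: h(52,46)=(52*31+46)%997=661 h(25,75)=(25*31+75)%997=850 h(55,93)=(55*31+93)%997=801 -> [661, 850, 801]
  L2: h(661,850)=(661*31+850)%997=404 h(801,801)=(801*31+801)%997=707 -> [404, 707]
  L3: h(404,707)=(404*31+707)%997=270 -> [270]
  root = 270 != target 693
Candidate D: set leaf[0] = 42 -> leaves = [42, 46, 25, 75, 55, 72]
  L0: [42, 46, 25, 75, 55, 72]
  L1: h(42,46)=(42*31+46)%997=351 h(25,75)=(25*31+75)%997=850 h(55,72)=(55*31+72)%997=780 -> [351, 850, 780]
  L2: h(351,850)=(351*31+850)%997=764 h(780,780)=(780*31+780)%997=35 -> [764, 35]
  L3: h(764,35)=(764*31+35)%997=788 -> [788]
  root = 788 != target 693
Candidate B produces the target root.

Answer: B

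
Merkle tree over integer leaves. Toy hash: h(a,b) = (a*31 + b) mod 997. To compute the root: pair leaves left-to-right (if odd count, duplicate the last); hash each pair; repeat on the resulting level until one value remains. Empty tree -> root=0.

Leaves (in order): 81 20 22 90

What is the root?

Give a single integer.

L0: [81, 20, 22, 90]
L1: h(81,20)=(81*31+20)%997=537 h(22,90)=(22*31+90)%997=772 -> [537, 772]
L2: h(537,772)=(537*31+772)%997=470 -> [470]

Answer: 470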